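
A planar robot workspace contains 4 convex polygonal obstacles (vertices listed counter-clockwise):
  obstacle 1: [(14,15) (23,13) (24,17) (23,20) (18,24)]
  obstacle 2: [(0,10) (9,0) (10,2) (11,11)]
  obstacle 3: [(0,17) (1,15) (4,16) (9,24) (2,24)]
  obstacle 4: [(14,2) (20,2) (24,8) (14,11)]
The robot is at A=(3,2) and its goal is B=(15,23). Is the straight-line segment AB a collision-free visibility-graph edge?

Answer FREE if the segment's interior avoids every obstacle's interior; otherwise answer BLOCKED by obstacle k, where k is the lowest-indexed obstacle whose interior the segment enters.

Obstacle 1 [(14,15) (23,13) (24,17) (23,20) (18,24)]:
  edge (14,15)–(23,13): clear
  edge (23,13)–(24,17): clear
  edge (24,17)–(23,20): clear
  edge (23,20)–(18,24): clear
  edge (18,24)–(14,15): clear
  midpoint (9,25/2) outside
  → clear
Obstacle 2 [(0,10) (9,0) (10,2) (11,11)]:
  edge (0,10)–(9,0): crosses AB
  edge (9,0)–(10,2): clear
  edge (10,2)–(11,11): clear
  edge (11,11)–(0,10): crosses AB
  → BLOCKED
Obstacle 3 [(0,17) (1,15) (4,16) (9,24) (2,24)]:
  edge (0,17)–(1,15): clear
  edge (1,15)–(4,16): clear
  edge (4,16)–(9,24): clear
  edge (9,24)–(2,24): clear
  edge (2,24)–(0,17): clear
  midpoint (9,25/2) outside
  → clear
Obstacle 4 [(14,2) (20,2) (24,8) (14,11)]:
  edge (14,2)–(20,2): clear
  edge (20,2)–(24,8): clear
  edge (24,8)–(14,11): clear
  edge (14,11)–(14,2): clear
  midpoint (9,25/2) outside
  → clear

BLOCKED by obstacle 2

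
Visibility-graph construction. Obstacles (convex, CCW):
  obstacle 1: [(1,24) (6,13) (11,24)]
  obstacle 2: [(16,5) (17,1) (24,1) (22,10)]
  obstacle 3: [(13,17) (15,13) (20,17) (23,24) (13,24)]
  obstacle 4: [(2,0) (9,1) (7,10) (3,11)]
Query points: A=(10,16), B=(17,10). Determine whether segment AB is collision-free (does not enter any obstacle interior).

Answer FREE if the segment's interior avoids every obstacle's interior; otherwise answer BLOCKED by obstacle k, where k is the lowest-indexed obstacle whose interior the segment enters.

Obstacle 1 [(1,24) (6,13) (11,24)]:
  edge (1,24)–(6,13): clear
  edge (6,13)–(11,24): clear
  edge (11,24)–(1,24): clear
  midpoint (27/2,13) outside
  → clear
Obstacle 2 [(16,5) (17,1) (24,1) (22,10)]:
  edge (16,5)–(17,1): clear
  edge (17,1)–(24,1): clear
  edge (24,1)–(22,10): clear
  edge (22,10)–(16,5): clear
  midpoint (27/2,13) outside
  → clear
Obstacle 3 [(13,17) (15,13) (20,17) (23,24) (13,24)]:
  edge (13,17)–(15,13): clear
  edge (15,13)–(20,17): clear
  edge (20,17)–(23,24): clear
  edge (23,24)–(13,24): clear
  edge (13,24)–(13,17): clear
  midpoint (27/2,13) outside
  → clear
Obstacle 4 [(2,0) (9,1) (7,10) (3,11)]:
  edge (2,0)–(9,1): clear
  edge (9,1)–(7,10): clear
  edge (7,10)–(3,11): clear
  edge (3,11)–(2,0): clear
  midpoint (27/2,13) outside
  → clear

FREE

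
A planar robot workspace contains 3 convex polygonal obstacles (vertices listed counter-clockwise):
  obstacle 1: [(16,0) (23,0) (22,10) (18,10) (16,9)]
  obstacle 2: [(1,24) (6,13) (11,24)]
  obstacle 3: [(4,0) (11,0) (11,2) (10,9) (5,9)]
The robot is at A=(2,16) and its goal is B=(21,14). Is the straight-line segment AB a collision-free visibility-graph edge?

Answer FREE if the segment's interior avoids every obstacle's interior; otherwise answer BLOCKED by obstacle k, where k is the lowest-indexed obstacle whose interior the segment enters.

Obstacle 1 [(16,0) (23,0) (22,10) (18,10) (16,9)]:
  edge (16,0)–(23,0): clear
  edge (23,0)–(22,10): clear
  edge (22,10)–(18,10): clear
  edge (18,10)–(16,9): clear
  edge (16,9)–(16,0): clear
  midpoint (23/2,15) outside
  → clear
Obstacle 2 [(1,24) (6,13) (11,24)]:
  edge (1,24)–(6,13): crosses AB
  edge (6,13)–(11,24): crosses AB
  edge (11,24)–(1,24): clear
  → BLOCKED
Obstacle 3 [(4,0) (11,0) (11,2) (10,9) (5,9)]:
  edge (4,0)–(11,0): clear
  edge (11,0)–(11,2): clear
  edge (11,2)–(10,9): clear
  edge (10,9)–(5,9): clear
  edge (5,9)–(4,0): clear
  midpoint (23/2,15) outside
  → clear

BLOCKED by obstacle 2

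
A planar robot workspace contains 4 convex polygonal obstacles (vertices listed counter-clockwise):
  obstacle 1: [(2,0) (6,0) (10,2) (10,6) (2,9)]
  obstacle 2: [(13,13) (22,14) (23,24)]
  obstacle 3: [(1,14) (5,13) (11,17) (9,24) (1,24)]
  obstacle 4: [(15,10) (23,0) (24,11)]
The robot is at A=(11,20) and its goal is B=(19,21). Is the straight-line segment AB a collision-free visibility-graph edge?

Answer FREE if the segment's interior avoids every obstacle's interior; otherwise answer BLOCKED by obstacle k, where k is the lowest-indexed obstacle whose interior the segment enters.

FREE

Obstacle 1 [(2,0) (6,0) (10,2) (10,6) (2,9)]:
  edge (2,0)–(6,0): clear
  edge (6,0)–(10,2): clear
  edge (10,2)–(10,6): clear
  edge (10,6)–(2,9): clear
  edge (2,9)–(2,0): clear
  midpoint (15,41/2) outside
  → clear
Obstacle 2 [(13,13) (22,14) (23,24)]:
  edge (13,13)–(22,14): clear
  edge (22,14)–(23,24): clear
  edge (23,24)–(13,13): clear
  midpoint (15,41/2) outside
  → clear
Obstacle 3 [(1,14) (5,13) (11,17) (9,24) (1,24)]:
  edge (1,14)–(5,13): clear
  edge (5,13)–(11,17): clear
  edge (11,17)–(9,24): clear
  edge (9,24)–(1,24): clear
  edge (1,24)–(1,14): clear
  midpoint (15,41/2) outside
  → clear
Obstacle 4 [(15,10) (23,0) (24,11)]:
  edge (15,10)–(23,0): clear
  edge (23,0)–(24,11): clear
  edge (24,11)–(15,10): clear
  midpoint (15,41/2) outside
  → clear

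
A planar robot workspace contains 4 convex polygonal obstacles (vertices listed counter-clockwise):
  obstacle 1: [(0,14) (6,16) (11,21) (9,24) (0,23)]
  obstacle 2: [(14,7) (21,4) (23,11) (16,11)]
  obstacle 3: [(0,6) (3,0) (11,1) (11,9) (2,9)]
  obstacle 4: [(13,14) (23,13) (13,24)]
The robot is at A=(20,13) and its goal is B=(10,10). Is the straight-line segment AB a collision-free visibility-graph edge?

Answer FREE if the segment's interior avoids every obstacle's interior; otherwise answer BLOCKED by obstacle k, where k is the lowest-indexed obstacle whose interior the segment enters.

FREE

Obstacle 1 [(0,14) (6,16) (11,21) (9,24) (0,23)]:
  edge (0,14)–(6,16): clear
  edge (6,16)–(11,21): clear
  edge (11,21)–(9,24): clear
  edge (9,24)–(0,23): clear
  edge (0,23)–(0,14): clear
  midpoint (15,23/2) outside
  → clear
Obstacle 2 [(14,7) (21,4) (23,11) (16,11)]:
  edge (14,7)–(21,4): clear
  edge (21,4)–(23,11): clear
  edge (23,11)–(16,11): clear
  edge (16,11)–(14,7): clear
  midpoint (15,23/2) outside
  → clear
Obstacle 3 [(0,6) (3,0) (11,1) (11,9) (2,9)]:
  edge (0,6)–(3,0): clear
  edge (3,0)–(11,1): clear
  edge (11,1)–(11,9): clear
  edge (11,9)–(2,9): clear
  edge (2,9)–(0,6): clear
  midpoint (15,23/2) outside
  → clear
Obstacle 4 [(13,14) (23,13) (13,24)]:
  edge (13,14)–(23,13): clear
  edge (23,13)–(13,24): clear
  edge (13,24)–(13,14): clear
  midpoint (15,23/2) outside
  → clear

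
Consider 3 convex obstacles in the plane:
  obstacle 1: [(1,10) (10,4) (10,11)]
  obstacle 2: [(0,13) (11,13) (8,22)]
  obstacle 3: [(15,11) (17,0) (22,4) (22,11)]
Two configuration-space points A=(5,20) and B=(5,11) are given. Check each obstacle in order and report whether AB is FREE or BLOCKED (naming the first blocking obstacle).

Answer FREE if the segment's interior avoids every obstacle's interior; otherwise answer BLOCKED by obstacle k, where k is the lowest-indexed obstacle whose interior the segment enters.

Obstacle 1 [(1,10) (10,4) (10,11)]:
  edge (1,10)–(10,4): clear
  edge (10,4)–(10,11): clear
  edge (10,11)–(1,10): clear
  midpoint (5,31/2) outside
  → clear
Obstacle 2 [(0,13) (11,13) (8,22)]:
  edge (0,13)–(11,13): crosses AB
  edge (11,13)–(8,22): clear
  edge (8,22)–(0,13): crosses AB
  → BLOCKED
Obstacle 3 [(15,11) (17,0) (22,4) (22,11)]:
  edge (15,11)–(17,0): clear
  edge (17,0)–(22,4): clear
  edge (22,4)–(22,11): clear
  edge (22,11)–(15,11): clear
  midpoint (5,31/2) outside
  → clear

BLOCKED by obstacle 2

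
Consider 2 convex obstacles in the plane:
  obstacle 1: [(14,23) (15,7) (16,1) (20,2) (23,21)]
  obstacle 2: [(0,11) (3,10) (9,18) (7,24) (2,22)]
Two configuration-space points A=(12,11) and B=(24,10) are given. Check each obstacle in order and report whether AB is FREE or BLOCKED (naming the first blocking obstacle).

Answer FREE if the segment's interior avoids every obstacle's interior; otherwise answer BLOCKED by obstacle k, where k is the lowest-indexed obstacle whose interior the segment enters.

Obstacle 1 [(14,23) (15,7) (16,1) (20,2) (23,21)]:
  edge (14,23)–(15,7): crosses AB
  edge (15,7)–(16,1): clear
  edge (16,1)–(20,2): clear
  edge (20,2)–(23,21): crosses AB
  edge (23,21)–(14,23): clear
  → BLOCKED
Obstacle 2 [(0,11) (3,10) (9,18) (7,24) (2,22)]:
  edge (0,11)–(3,10): clear
  edge (3,10)–(9,18): clear
  edge (9,18)–(7,24): clear
  edge (7,24)–(2,22): clear
  edge (2,22)–(0,11): clear
  midpoint (18,21/2) outside
  → clear

BLOCKED by obstacle 1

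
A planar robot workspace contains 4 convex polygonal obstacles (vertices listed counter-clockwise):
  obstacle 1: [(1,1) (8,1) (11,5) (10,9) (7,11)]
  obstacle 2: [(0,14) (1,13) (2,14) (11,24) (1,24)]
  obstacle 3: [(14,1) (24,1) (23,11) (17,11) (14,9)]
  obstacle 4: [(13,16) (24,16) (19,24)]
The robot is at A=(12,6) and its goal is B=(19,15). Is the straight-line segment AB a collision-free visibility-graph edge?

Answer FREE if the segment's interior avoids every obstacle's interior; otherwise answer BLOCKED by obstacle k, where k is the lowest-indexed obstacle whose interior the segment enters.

Obstacle 1 [(1,1) (8,1) (11,5) (10,9) (7,11)]:
  edge (1,1)–(8,1): clear
  edge (8,1)–(11,5): clear
  edge (11,5)–(10,9): clear
  edge (10,9)–(7,11): clear
  edge (7,11)–(1,1): clear
  midpoint (31/2,21/2) outside
  → clear
Obstacle 2 [(0,14) (1,13) (2,14) (11,24) (1,24)]:
  edge (0,14)–(1,13): clear
  edge (1,13)–(2,14): clear
  edge (2,14)–(11,24): clear
  edge (11,24)–(1,24): clear
  edge (1,24)–(0,14): clear
  midpoint (31/2,21/2) outside
  → clear
Obstacle 3 [(14,1) (24,1) (23,11) (17,11) (14,9)]:
  edge (14,1)–(24,1): clear
  edge (24,1)–(23,11): clear
  edge (23,11)–(17,11): clear
  edge (17,11)–(14,9): crosses AB
  edge (14,9)–(14,1): crosses AB
  → BLOCKED
Obstacle 4 [(13,16) (24,16) (19,24)]:
  edge (13,16)–(24,16): clear
  edge (24,16)–(19,24): clear
  edge (19,24)–(13,16): clear
  midpoint (31/2,21/2) outside
  → clear

BLOCKED by obstacle 3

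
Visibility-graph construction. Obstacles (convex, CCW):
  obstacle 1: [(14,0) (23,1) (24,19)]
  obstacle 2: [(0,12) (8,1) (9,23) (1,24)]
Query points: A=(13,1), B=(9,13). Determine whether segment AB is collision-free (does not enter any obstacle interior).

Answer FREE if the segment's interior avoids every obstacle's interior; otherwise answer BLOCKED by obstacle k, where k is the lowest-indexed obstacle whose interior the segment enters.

FREE

Obstacle 1 [(14,0) (23,1) (24,19)]:
  edge (14,0)–(23,1): clear
  edge (23,1)–(24,19): clear
  edge (24,19)–(14,0): clear
  midpoint (11,7) outside
  → clear
Obstacle 2 [(0,12) (8,1) (9,23) (1,24)]:
  edge (0,12)–(8,1): clear
  edge (8,1)–(9,23): clear
  edge (9,23)–(1,24): clear
  edge (1,24)–(0,12): clear
  midpoint (11,7) outside
  → clear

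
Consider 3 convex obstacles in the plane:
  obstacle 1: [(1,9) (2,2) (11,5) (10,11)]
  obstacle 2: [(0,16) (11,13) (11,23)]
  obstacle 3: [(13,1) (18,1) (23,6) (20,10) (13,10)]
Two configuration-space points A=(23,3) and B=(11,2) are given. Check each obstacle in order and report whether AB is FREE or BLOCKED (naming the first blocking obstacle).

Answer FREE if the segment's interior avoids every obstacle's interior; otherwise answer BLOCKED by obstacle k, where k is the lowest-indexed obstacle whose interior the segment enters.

Obstacle 1 [(1,9) (2,2) (11,5) (10,11)]:
  edge (1,9)–(2,2): clear
  edge (2,2)–(11,5): clear
  edge (11,5)–(10,11): clear
  edge (10,11)–(1,9): clear
  midpoint (17,5/2) outside
  → clear
Obstacle 2 [(0,16) (11,13) (11,23)]:
  edge (0,16)–(11,13): clear
  edge (11,13)–(11,23): clear
  edge (11,23)–(0,16): clear
  midpoint (17,5/2) outside
  → clear
Obstacle 3 [(13,1) (18,1) (23,6) (20,10) (13,10)]:
  edge (13,1)–(18,1): clear
  edge (18,1)–(23,6): crosses AB
  edge (23,6)–(20,10): clear
  edge (20,10)–(13,10): clear
  edge (13,10)–(13,1): crosses AB
  → BLOCKED

BLOCKED by obstacle 3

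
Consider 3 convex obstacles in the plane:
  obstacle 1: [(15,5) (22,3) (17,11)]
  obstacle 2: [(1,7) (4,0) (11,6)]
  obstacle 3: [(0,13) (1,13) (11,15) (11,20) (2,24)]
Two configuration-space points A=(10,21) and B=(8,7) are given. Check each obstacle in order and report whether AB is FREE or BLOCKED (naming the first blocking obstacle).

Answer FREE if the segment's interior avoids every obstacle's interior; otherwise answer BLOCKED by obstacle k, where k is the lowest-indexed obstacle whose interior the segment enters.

BLOCKED by obstacle 3

Obstacle 1 [(15,5) (22,3) (17,11)]:
  edge (15,5)–(22,3): clear
  edge (22,3)–(17,11): clear
  edge (17,11)–(15,5): clear
  midpoint (9,14) outside
  → clear
Obstacle 2 [(1,7) (4,0) (11,6)]:
  edge (1,7)–(4,0): clear
  edge (4,0)–(11,6): clear
  edge (11,6)–(1,7): clear
  midpoint (9,14) outside
  → clear
Obstacle 3 [(0,13) (1,13) (11,15) (11,20) (2,24)]:
  edge (0,13)–(1,13): clear
  edge (1,13)–(11,15): crosses AB
  edge (11,15)–(11,20): clear
  edge (11,20)–(2,24): crosses AB
  edge (2,24)–(0,13): clear
  → BLOCKED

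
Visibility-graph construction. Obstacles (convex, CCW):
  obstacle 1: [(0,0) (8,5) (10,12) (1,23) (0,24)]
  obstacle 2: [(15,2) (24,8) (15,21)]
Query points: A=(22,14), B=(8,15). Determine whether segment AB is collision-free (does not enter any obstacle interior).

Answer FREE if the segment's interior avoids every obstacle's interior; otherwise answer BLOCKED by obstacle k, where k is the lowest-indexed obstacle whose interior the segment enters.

Obstacle 1 [(0,0) (8,5) (10,12) (1,23) (0,24)]:
  edge (0,0)–(8,5): clear
  edge (8,5)–(10,12): clear
  edge (10,12)–(1,23): clear
  edge (1,23)–(0,24): clear
  edge (0,24)–(0,0): clear
  midpoint (15,29/2) outside
  → clear
Obstacle 2 [(15,2) (24,8) (15,21)]:
  edge (15,2)–(24,8): clear
  edge (24,8)–(15,21): crosses AB
  edge (15,21)–(15,2): crosses AB
  → BLOCKED

BLOCKED by obstacle 2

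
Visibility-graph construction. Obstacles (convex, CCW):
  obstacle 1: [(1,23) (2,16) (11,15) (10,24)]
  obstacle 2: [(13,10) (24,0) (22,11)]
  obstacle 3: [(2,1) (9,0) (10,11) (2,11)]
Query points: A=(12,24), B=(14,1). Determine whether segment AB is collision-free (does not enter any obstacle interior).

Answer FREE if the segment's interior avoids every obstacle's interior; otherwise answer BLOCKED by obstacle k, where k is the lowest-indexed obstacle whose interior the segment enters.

BLOCKED by obstacle 2

Obstacle 1 [(1,23) (2,16) (11,15) (10,24)]:
  edge (1,23)–(2,16): clear
  edge (2,16)–(11,15): clear
  edge (11,15)–(10,24): clear
  edge (10,24)–(1,23): clear
  midpoint (13,25/2) outside
  → clear
Obstacle 2 [(13,10) (24,0) (22,11)]:
  edge (13,10)–(24,0): crosses AB
  edge (24,0)–(22,11): clear
  edge (22,11)–(13,10): crosses AB
  → BLOCKED
Obstacle 3 [(2,1) (9,0) (10,11) (2,11)]:
  edge (2,1)–(9,0): clear
  edge (9,0)–(10,11): clear
  edge (10,11)–(2,11): clear
  edge (2,11)–(2,1): clear
  midpoint (13,25/2) outside
  → clear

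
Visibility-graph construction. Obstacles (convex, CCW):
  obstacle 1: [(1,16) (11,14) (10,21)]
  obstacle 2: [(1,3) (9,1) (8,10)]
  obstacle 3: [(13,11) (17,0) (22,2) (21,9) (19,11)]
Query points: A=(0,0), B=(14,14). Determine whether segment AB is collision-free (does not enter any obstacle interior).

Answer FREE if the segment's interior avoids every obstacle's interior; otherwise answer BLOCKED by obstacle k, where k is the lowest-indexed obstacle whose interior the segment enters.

Obstacle 1 [(1,16) (11,14) (10,21)]:
  edge (1,16)–(11,14): clear
  edge (11,14)–(10,21): clear
  edge (10,21)–(1,16): clear
  midpoint (7,7) outside
  → clear
Obstacle 2 [(1,3) (9,1) (8,10)]:
  edge (1,3)–(9,1): crosses AB
  edge (9,1)–(8,10): crosses AB
  edge (8,10)–(1,3): clear
  → BLOCKED
Obstacle 3 [(13,11) (17,0) (22,2) (21,9) (19,11)]:
  edge (13,11)–(17,0): clear
  edge (17,0)–(22,2): clear
  edge (22,2)–(21,9): clear
  edge (21,9)–(19,11): clear
  edge (19,11)–(13,11): clear
  midpoint (7,7) outside
  → clear

BLOCKED by obstacle 2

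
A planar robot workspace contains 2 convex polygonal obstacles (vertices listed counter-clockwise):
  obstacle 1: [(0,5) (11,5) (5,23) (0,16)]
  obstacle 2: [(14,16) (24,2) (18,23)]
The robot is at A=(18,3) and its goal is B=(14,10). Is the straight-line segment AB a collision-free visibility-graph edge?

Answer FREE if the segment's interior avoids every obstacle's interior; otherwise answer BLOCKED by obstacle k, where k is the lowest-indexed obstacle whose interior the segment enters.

FREE

Obstacle 1 [(0,5) (11,5) (5,23) (0,16)]:
  edge (0,5)–(11,5): clear
  edge (11,5)–(5,23): clear
  edge (5,23)–(0,16): clear
  edge (0,16)–(0,5): clear
  midpoint (16,13/2) outside
  → clear
Obstacle 2 [(14,16) (24,2) (18,23)]:
  edge (14,16)–(24,2): clear
  edge (24,2)–(18,23): clear
  edge (18,23)–(14,16): clear
  midpoint (16,13/2) outside
  → clear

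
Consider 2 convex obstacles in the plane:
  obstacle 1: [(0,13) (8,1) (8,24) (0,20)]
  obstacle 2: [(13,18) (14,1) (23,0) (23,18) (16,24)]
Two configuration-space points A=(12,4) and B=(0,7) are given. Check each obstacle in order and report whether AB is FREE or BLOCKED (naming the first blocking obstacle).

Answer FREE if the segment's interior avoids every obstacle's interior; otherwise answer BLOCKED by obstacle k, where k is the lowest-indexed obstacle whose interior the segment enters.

BLOCKED by obstacle 1

Obstacle 1 [(0,13) (8,1) (8,24) (0,20)]:
  edge (0,13)–(8,1): crosses AB
  edge (8,1)–(8,24): crosses AB
  edge (8,24)–(0,20): clear
  edge (0,20)–(0,13): clear
  → BLOCKED
Obstacle 2 [(13,18) (14,1) (23,0) (23,18) (16,24)]:
  edge (13,18)–(14,1): clear
  edge (14,1)–(23,0): clear
  edge (23,0)–(23,18): clear
  edge (23,18)–(16,24): clear
  edge (16,24)–(13,18): clear
  midpoint (6,11/2) outside
  → clear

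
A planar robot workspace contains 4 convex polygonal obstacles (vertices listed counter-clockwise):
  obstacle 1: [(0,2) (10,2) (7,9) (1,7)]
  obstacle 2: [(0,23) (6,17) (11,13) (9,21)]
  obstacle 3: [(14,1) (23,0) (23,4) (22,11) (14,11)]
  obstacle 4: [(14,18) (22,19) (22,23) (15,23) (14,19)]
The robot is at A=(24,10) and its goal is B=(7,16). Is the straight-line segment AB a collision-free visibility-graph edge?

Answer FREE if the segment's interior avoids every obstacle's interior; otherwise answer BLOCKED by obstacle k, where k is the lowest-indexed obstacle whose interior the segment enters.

BLOCKED by obstacle 2

Obstacle 1 [(0,2) (10,2) (7,9) (1,7)]:
  edge (0,2)–(10,2): clear
  edge (10,2)–(7,9): clear
  edge (7,9)–(1,7): clear
  edge (1,7)–(0,2): clear
  midpoint (31/2,13) outside
  → clear
Obstacle 2 [(0,23) (6,17) (11,13) (9,21)]:
  edge (0,23)–(6,17): clear
  edge (6,17)–(11,13): crosses AB
  edge (11,13)–(9,21): crosses AB
  edge (9,21)–(0,23): clear
  → BLOCKED
Obstacle 3 [(14,1) (23,0) (23,4) (22,11) (14,11)]:
  edge (14,1)–(23,0): clear
  edge (23,0)–(23,4): clear
  edge (23,4)–(22,11): crosses AB
  edge (22,11)–(14,11): crosses AB
  edge (14,11)–(14,1): clear
  → BLOCKED
Obstacle 4 [(14,18) (22,19) (22,23) (15,23) (14,19)]:
  edge (14,18)–(22,19): clear
  edge (22,19)–(22,23): clear
  edge (22,23)–(15,23): clear
  edge (15,23)–(14,19): clear
  edge (14,19)–(14,18): clear
  midpoint (31/2,13) outside
  → clear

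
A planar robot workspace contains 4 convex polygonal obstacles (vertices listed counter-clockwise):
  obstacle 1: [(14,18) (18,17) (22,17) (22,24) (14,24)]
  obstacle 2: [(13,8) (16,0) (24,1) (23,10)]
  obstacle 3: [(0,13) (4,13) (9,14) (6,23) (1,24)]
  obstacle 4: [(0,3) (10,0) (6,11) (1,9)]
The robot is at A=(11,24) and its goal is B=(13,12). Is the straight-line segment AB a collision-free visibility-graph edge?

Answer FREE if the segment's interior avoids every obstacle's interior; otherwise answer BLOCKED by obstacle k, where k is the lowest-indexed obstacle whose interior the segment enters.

FREE

Obstacle 1 [(14,18) (18,17) (22,17) (22,24) (14,24)]:
  edge (14,18)–(18,17): clear
  edge (18,17)–(22,17): clear
  edge (22,17)–(22,24): clear
  edge (22,24)–(14,24): clear
  edge (14,24)–(14,18): clear
  midpoint (12,18) outside
  → clear
Obstacle 2 [(13,8) (16,0) (24,1) (23,10)]:
  edge (13,8)–(16,0): clear
  edge (16,0)–(24,1): clear
  edge (24,1)–(23,10): clear
  edge (23,10)–(13,8): clear
  midpoint (12,18) outside
  → clear
Obstacle 3 [(0,13) (4,13) (9,14) (6,23) (1,24)]:
  edge (0,13)–(4,13): clear
  edge (4,13)–(9,14): clear
  edge (9,14)–(6,23): clear
  edge (6,23)–(1,24): clear
  edge (1,24)–(0,13): clear
  midpoint (12,18) outside
  → clear
Obstacle 4 [(0,3) (10,0) (6,11) (1,9)]:
  edge (0,3)–(10,0): clear
  edge (10,0)–(6,11): clear
  edge (6,11)–(1,9): clear
  edge (1,9)–(0,3): clear
  midpoint (12,18) outside
  → clear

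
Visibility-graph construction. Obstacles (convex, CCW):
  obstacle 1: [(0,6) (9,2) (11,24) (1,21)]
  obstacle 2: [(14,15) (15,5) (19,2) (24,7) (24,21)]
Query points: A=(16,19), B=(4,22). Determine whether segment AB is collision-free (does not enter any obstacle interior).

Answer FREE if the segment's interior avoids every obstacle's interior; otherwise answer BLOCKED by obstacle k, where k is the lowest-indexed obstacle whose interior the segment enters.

BLOCKED by obstacle 1

Obstacle 1 [(0,6) (9,2) (11,24) (1,21)]:
  edge (0,6)–(9,2): clear
  edge (9,2)–(11,24): crosses AB
  edge (11,24)–(1,21): crosses AB
  edge (1,21)–(0,6): clear
  → BLOCKED
Obstacle 2 [(14,15) (15,5) (19,2) (24,7) (24,21)]:
  edge (14,15)–(15,5): clear
  edge (15,5)–(19,2): clear
  edge (19,2)–(24,7): clear
  edge (24,7)–(24,21): clear
  edge (24,21)–(14,15): clear
  midpoint (10,41/2) outside
  → clear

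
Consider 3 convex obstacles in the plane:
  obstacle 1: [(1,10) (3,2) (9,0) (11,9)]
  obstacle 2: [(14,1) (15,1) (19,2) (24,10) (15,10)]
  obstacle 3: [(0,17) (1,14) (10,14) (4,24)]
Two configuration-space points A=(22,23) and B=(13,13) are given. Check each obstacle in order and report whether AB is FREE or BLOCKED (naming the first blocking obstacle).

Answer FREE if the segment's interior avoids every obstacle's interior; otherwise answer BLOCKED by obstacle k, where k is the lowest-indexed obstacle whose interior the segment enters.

Obstacle 1 [(1,10) (3,2) (9,0) (11,9)]:
  edge (1,10)–(3,2): clear
  edge (3,2)–(9,0): clear
  edge (9,0)–(11,9): clear
  edge (11,9)–(1,10): clear
  midpoint (35/2,18) outside
  → clear
Obstacle 2 [(14,1) (15,1) (19,2) (24,10) (15,10)]:
  edge (14,1)–(15,1): clear
  edge (15,1)–(19,2): clear
  edge (19,2)–(24,10): clear
  edge (24,10)–(15,10): clear
  edge (15,10)–(14,1): clear
  midpoint (35/2,18) outside
  → clear
Obstacle 3 [(0,17) (1,14) (10,14) (4,24)]:
  edge (0,17)–(1,14): clear
  edge (1,14)–(10,14): clear
  edge (10,14)–(4,24): clear
  edge (4,24)–(0,17): clear
  midpoint (35/2,18) outside
  → clear

FREE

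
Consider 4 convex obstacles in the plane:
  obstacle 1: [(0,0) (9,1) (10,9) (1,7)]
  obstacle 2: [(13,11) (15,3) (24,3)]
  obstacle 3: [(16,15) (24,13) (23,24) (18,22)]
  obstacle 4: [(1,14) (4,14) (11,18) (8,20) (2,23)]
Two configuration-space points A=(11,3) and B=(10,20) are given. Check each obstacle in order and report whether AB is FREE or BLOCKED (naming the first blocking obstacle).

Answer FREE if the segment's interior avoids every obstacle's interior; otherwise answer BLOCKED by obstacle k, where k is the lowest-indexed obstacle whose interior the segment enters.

BLOCKED by obstacle 4

Obstacle 1 [(0,0) (9,1) (10,9) (1,7)]:
  edge (0,0)–(9,1): clear
  edge (9,1)–(10,9): clear
  edge (10,9)–(1,7): clear
  edge (1,7)–(0,0): clear
  midpoint (21/2,23/2) outside
  → clear
Obstacle 2 [(13,11) (15,3) (24,3)]:
  edge (13,11)–(15,3): clear
  edge (15,3)–(24,3): clear
  edge (24,3)–(13,11): clear
  midpoint (21/2,23/2) outside
  → clear
Obstacle 3 [(16,15) (24,13) (23,24) (18,22)]:
  edge (16,15)–(24,13): clear
  edge (24,13)–(23,24): clear
  edge (23,24)–(18,22): clear
  edge (18,22)–(16,15): clear
  midpoint (21/2,23/2) outside
  → clear
Obstacle 4 [(1,14) (4,14) (11,18) (8,20) (2,23)]:
  edge (1,14)–(4,14): clear
  edge (4,14)–(11,18): crosses AB
  edge (11,18)–(8,20): crosses AB
  edge (8,20)–(2,23): clear
  edge (2,23)–(1,14): clear
  → BLOCKED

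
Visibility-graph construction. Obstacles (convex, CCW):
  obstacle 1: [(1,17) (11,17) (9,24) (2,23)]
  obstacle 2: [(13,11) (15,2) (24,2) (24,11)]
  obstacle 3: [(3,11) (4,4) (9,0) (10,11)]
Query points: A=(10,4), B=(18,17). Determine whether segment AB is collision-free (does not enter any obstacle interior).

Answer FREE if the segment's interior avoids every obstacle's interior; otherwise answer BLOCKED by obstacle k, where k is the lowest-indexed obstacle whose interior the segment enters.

Obstacle 1 [(1,17) (11,17) (9,24) (2,23)]:
  edge (1,17)–(11,17): clear
  edge (11,17)–(9,24): clear
  edge (9,24)–(2,23): clear
  edge (2,23)–(1,17): clear
  midpoint (14,21/2) outside
  → clear
Obstacle 2 [(13,11) (15,2) (24,2) (24,11)]:
  edge (13,11)–(15,2): crosses AB
  edge (15,2)–(24,2): clear
  edge (24,2)–(24,11): clear
  edge (24,11)–(13,11): crosses AB
  → BLOCKED
Obstacle 3 [(3,11) (4,4) (9,0) (10,11)]:
  edge (3,11)–(4,4): clear
  edge (4,4)–(9,0): clear
  edge (9,0)–(10,11): clear
  edge (10,11)–(3,11): clear
  midpoint (14,21/2) outside
  → clear

BLOCKED by obstacle 2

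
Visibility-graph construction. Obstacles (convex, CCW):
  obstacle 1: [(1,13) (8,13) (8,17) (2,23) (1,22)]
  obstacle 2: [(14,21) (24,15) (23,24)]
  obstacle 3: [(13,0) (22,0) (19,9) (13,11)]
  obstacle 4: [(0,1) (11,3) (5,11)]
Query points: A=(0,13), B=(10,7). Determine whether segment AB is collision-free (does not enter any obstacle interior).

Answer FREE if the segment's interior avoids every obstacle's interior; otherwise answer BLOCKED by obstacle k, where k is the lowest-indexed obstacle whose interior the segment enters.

BLOCKED by obstacle 4

Obstacle 1 [(1,13) (8,13) (8,17) (2,23) (1,22)]:
  edge (1,13)–(8,13): clear
  edge (8,13)–(8,17): clear
  edge (8,17)–(2,23): clear
  edge (2,23)–(1,22): clear
  edge (1,22)–(1,13): clear
  midpoint (5,10) outside
  → clear
Obstacle 2 [(14,21) (24,15) (23,24)]:
  edge (14,21)–(24,15): clear
  edge (24,15)–(23,24): clear
  edge (23,24)–(14,21): clear
  midpoint (5,10) outside
  → clear
Obstacle 3 [(13,0) (22,0) (19,9) (13,11)]:
  edge (13,0)–(22,0): clear
  edge (22,0)–(19,9): clear
  edge (19,9)–(13,11): clear
  edge (13,11)–(13,0): clear
  midpoint (5,10) outside
  → clear
Obstacle 4 [(0,1) (11,3) (5,11)]:
  edge (0,1)–(11,3): clear
  edge (11,3)–(5,11): crosses AB
  edge (5,11)–(0,1): crosses AB
  → BLOCKED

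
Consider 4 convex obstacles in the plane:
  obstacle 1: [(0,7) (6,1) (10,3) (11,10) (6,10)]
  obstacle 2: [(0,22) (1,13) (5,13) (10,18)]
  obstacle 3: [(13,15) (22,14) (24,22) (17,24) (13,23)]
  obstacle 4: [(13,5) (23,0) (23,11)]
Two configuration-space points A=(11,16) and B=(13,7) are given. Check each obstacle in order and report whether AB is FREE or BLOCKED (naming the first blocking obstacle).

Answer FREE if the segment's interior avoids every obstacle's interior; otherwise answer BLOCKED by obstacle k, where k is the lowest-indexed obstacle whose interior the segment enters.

Obstacle 1 [(0,7) (6,1) (10,3) (11,10) (6,10)]:
  edge (0,7)–(6,1): clear
  edge (6,1)–(10,3): clear
  edge (10,3)–(11,10): clear
  edge (11,10)–(6,10): clear
  edge (6,10)–(0,7): clear
  midpoint (12,23/2) outside
  → clear
Obstacle 2 [(0,22) (1,13) (5,13) (10,18)]:
  edge (0,22)–(1,13): clear
  edge (1,13)–(5,13): clear
  edge (5,13)–(10,18): clear
  edge (10,18)–(0,22): clear
  midpoint (12,23/2) outside
  → clear
Obstacle 3 [(13,15) (22,14) (24,22) (17,24) (13,23)]:
  edge (13,15)–(22,14): clear
  edge (22,14)–(24,22): clear
  edge (24,22)–(17,24): clear
  edge (17,24)–(13,23): clear
  edge (13,23)–(13,15): clear
  midpoint (12,23/2) outside
  → clear
Obstacle 4 [(13,5) (23,0) (23,11)]:
  edge (13,5)–(23,0): clear
  edge (23,0)–(23,11): clear
  edge (23,11)–(13,5): clear
  midpoint (12,23/2) outside
  → clear

FREE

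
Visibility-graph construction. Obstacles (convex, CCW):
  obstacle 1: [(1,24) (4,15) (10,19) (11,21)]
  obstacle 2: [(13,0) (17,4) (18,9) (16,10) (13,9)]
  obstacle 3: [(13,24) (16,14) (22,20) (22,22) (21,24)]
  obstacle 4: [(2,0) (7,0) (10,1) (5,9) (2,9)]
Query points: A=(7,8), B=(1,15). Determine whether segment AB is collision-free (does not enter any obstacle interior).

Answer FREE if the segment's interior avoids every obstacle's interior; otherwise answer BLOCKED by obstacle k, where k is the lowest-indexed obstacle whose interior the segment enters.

Obstacle 1 [(1,24) (4,15) (10,19) (11,21)]:
  edge (1,24)–(4,15): clear
  edge (4,15)–(10,19): clear
  edge (10,19)–(11,21): clear
  edge (11,21)–(1,24): clear
  midpoint (4,23/2) outside
  → clear
Obstacle 2 [(13,0) (17,4) (18,9) (16,10) (13,9)]:
  edge (13,0)–(17,4): clear
  edge (17,4)–(18,9): clear
  edge (18,9)–(16,10): clear
  edge (16,10)–(13,9): clear
  edge (13,9)–(13,0): clear
  midpoint (4,23/2) outside
  → clear
Obstacle 3 [(13,24) (16,14) (22,20) (22,22) (21,24)]:
  edge (13,24)–(16,14): clear
  edge (16,14)–(22,20): clear
  edge (22,20)–(22,22): clear
  edge (22,22)–(21,24): clear
  edge (21,24)–(13,24): clear
  midpoint (4,23/2) outside
  → clear
Obstacle 4 [(2,0) (7,0) (10,1) (5,9) (2,9)]:
  edge (2,0)–(7,0): clear
  edge (7,0)–(10,1): clear
  edge (10,1)–(5,9): clear
  edge (5,9)–(2,9): clear
  edge (2,9)–(2,0): clear
  midpoint (4,23/2) outside
  → clear

FREE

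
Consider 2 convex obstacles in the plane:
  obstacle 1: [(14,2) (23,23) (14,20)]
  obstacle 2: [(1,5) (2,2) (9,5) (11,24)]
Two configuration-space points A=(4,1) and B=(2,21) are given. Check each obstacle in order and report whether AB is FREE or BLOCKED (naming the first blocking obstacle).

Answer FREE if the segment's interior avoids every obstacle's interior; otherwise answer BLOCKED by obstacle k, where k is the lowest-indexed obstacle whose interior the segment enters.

Obstacle 1 [(14,2) (23,23) (14,20)]:
  edge (14,2)–(23,23): clear
  edge (23,23)–(14,20): clear
  edge (14,20)–(14,2): clear
  midpoint (3,11) outside
  → clear
Obstacle 2 [(1,5) (2,2) (9,5) (11,24)]:
  edge (1,5)–(2,2): clear
  edge (2,2)–(9,5): crosses AB
  edge (9,5)–(11,24): clear
  edge (11,24)–(1,5): crosses AB
  → BLOCKED

BLOCKED by obstacle 2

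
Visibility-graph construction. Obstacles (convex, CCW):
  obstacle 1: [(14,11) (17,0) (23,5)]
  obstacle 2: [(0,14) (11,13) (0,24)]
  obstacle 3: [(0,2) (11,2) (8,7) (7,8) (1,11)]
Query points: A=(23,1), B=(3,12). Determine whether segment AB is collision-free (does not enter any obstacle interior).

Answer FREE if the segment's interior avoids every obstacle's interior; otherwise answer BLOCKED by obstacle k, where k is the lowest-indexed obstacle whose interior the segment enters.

BLOCKED by obstacle 1

Obstacle 1 [(14,11) (17,0) (23,5)]:
  edge (14,11)–(17,0): crosses AB
  edge (17,0)–(23,5): crosses AB
  edge (23,5)–(14,11): clear
  → BLOCKED
Obstacle 2 [(0,14) (11,13) (0,24)]:
  edge (0,14)–(11,13): clear
  edge (11,13)–(0,24): clear
  edge (0,24)–(0,14): clear
  midpoint (13,13/2) outside
  → clear
Obstacle 3 [(0,2) (11,2) (8,7) (7,8) (1,11)]:
  edge (0,2)–(11,2): clear
  edge (11,2)–(8,7): clear
  edge (8,7)–(7,8): clear
  edge (7,8)–(1,11): clear
  edge (1,11)–(0,2): clear
  midpoint (13,13/2) outside
  → clear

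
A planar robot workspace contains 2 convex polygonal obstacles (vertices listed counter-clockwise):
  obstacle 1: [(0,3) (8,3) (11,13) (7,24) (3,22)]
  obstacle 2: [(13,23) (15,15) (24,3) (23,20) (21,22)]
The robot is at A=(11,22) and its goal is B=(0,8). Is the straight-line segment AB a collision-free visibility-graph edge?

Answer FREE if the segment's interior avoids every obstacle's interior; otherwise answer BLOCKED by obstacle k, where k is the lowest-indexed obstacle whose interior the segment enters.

Obstacle 1 [(0,3) (8,3) (11,13) (7,24) (3,22)]:
  edge (0,3)–(8,3): clear
  edge (8,3)–(11,13): clear
  edge (11,13)–(7,24): crosses AB
  edge (7,24)–(3,22): clear
  edge (3,22)–(0,3): crosses AB
  → BLOCKED
Obstacle 2 [(13,23) (15,15) (24,3) (23,20) (21,22)]:
  edge (13,23)–(15,15): clear
  edge (15,15)–(24,3): clear
  edge (24,3)–(23,20): clear
  edge (23,20)–(21,22): clear
  edge (21,22)–(13,23): clear
  midpoint (11/2,15) outside
  → clear

BLOCKED by obstacle 1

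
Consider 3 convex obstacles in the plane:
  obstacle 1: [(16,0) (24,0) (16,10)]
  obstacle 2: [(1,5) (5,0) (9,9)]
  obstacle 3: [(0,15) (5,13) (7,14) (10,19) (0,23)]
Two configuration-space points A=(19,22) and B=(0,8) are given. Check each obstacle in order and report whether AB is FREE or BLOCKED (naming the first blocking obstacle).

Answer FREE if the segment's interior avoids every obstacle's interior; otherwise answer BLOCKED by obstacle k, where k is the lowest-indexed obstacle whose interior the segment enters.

FREE

Obstacle 1 [(16,0) (24,0) (16,10)]:
  edge (16,0)–(24,0): clear
  edge (24,0)–(16,10): clear
  edge (16,10)–(16,0): clear
  midpoint (19/2,15) outside
  → clear
Obstacle 2 [(1,5) (5,0) (9,9)]:
  edge (1,5)–(5,0): clear
  edge (5,0)–(9,9): clear
  edge (9,9)–(1,5): clear
  midpoint (19/2,15) outside
  → clear
Obstacle 3 [(0,15) (5,13) (7,14) (10,19) (0,23)]:
  edge (0,15)–(5,13): clear
  edge (5,13)–(7,14): clear
  edge (7,14)–(10,19): clear
  edge (10,19)–(0,23): clear
  edge (0,23)–(0,15): clear
  midpoint (19/2,15) outside
  → clear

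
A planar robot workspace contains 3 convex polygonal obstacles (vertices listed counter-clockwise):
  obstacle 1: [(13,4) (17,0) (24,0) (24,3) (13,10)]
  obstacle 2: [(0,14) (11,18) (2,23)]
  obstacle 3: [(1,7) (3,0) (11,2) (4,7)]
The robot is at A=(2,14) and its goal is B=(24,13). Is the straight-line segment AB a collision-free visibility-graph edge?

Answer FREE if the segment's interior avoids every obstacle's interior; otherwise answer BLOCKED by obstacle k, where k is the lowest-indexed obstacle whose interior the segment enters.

FREE

Obstacle 1 [(13,4) (17,0) (24,0) (24,3) (13,10)]:
  edge (13,4)–(17,0): clear
  edge (17,0)–(24,0): clear
  edge (24,0)–(24,3): clear
  edge (24,3)–(13,10): clear
  edge (13,10)–(13,4): clear
  midpoint (13,27/2) outside
  → clear
Obstacle 2 [(0,14) (11,18) (2,23)]:
  edge (0,14)–(11,18): clear
  edge (11,18)–(2,23): clear
  edge (2,23)–(0,14): clear
  midpoint (13,27/2) outside
  → clear
Obstacle 3 [(1,7) (3,0) (11,2) (4,7)]:
  edge (1,7)–(3,0): clear
  edge (3,0)–(11,2): clear
  edge (11,2)–(4,7): clear
  edge (4,7)–(1,7): clear
  midpoint (13,27/2) outside
  → clear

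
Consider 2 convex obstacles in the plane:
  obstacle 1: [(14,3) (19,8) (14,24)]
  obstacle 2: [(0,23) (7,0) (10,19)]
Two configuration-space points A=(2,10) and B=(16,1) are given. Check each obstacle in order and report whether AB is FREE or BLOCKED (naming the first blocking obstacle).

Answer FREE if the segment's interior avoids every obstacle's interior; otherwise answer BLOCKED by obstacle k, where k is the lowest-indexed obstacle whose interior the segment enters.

Obstacle 1 [(14,3) (19,8) (14,24)]:
  edge (14,3)–(19,8): clear
  edge (19,8)–(14,24): clear
  edge (14,24)–(14,3): clear
  midpoint (9,11/2) outside
  → clear
Obstacle 2 [(0,23) (7,0) (10,19)]:
  edge (0,23)–(7,0): crosses AB
  edge (7,0)–(10,19): crosses AB
  edge (10,19)–(0,23): clear
  → BLOCKED

BLOCKED by obstacle 2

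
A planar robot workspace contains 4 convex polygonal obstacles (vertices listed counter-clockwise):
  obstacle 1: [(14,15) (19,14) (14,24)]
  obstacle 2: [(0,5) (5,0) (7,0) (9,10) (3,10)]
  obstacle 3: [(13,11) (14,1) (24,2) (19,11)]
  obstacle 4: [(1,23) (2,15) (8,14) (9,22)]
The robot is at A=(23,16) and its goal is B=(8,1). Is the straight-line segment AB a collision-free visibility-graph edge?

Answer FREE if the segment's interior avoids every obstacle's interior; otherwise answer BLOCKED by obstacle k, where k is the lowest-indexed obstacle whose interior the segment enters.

BLOCKED by obstacle 3

Obstacle 1 [(14,15) (19,14) (14,24)]:
  edge (14,15)–(19,14): clear
  edge (19,14)–(14,24): clear
  edge (14,24)–(14,15): clear
  midpoint (31/2,17/2) outside
  → clear
Obstacle 2 [(0,5) (5,0) (7,0) (9,10) (3,10)]:
  edge (0,5)–(5,0): clear
  edge (5,0)–(7,0): clear
  edge (7,0)–(9,10): clear
  edge (9,10)–(3,10): clear
  edge (3,10)–(0,5): clear
  midpoint (31/2,17/2) outside
  → clear
Obstacle 3 [(13,11) (14,1) (24,2) (19,11)]:
  edge (13,11)–(14,1): crosses AB
  edge (14,1)–(24,2): clear
  edge (24,2)–(19,11): clear
  edge (19,11)–(13,11): crosses AB
  → BLOCKED
Obstacle 4 [(1,23) (2,15) (8,14) (9,22)]:
  edge (1,23)–(2,15): clear
  edge (2,15)–(8,14): clear
  edge (8,14)–(9,22): clear
  edge (9,22)–(1,23): clear
  midpoint (31/2,17/2) outside
  → clear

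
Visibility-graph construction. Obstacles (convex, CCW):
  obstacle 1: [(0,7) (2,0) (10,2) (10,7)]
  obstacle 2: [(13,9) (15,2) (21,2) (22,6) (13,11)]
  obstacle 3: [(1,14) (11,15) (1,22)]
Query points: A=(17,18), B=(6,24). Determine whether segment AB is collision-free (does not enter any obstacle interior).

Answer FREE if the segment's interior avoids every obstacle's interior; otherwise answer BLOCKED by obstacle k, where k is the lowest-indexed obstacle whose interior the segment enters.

FREE

Obstacle 1 [(0,7) (2,0) (10,2) (10,7)]:
  edge (0,7)–(2,0): clear
  edge (2,0)–(10,2): clear
  edge (10,2)–(10,7): clear
  edge (10,7)–(0,7): clear
  midpoint (23/2,21) outside
  → clear
Obstacle 2 [(13,9) (15,2) (21,2) (22,6) (13,11)]:
  edge (13,9)–(15,2): clear
  edge (15,2)–(21,2): clear
  edge (21,2)–(22,6): clear
  edge (22,6)–(13,11): clear
  edge (13,11)–(13,9): clear
  midpoint (23/2,21) outside
  → clear
Obstacle 3 [(1,14) (11,15) (1,22)]:
  edge (1,14)–(11,15): clear
  edge (11,15)–(1,22): clear
  edge (1,22)–(1,14): clear
  midpoint (23/2,21) outside
  → clear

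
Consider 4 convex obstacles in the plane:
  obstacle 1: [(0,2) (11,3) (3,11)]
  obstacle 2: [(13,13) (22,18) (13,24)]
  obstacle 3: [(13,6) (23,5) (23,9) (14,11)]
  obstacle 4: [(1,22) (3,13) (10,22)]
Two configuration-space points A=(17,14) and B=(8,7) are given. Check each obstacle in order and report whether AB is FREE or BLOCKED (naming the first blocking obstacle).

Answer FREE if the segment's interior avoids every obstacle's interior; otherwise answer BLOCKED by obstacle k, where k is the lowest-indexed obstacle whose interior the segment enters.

Obstacle 1 [(0,2) (11,3) (3,11)]:
  edge (0,2)–(11,3): clear
  edge (11,3)–(3,11): clear
  edge (3,11)–(0,2): clear
  midpoint (25/2,21/2) outside
  → clear
Obstacle 2 [(13,13) (22,18) (13,24)]:
  edge (13,13)–(22,18): clear
  edge (22,18)–(13,24): clear
  edge (13,24)–(13,13): clear
  midpoint (25/2,21/2) outside
  → clear
Obstacle 3 [(13,6) (23,5) (23,9) (14,11)]:
  edge (13,6)–(23,5): clear
  edge (23,5)–(23,9): clear
  edge (23,9)–(14,11): clear
  edge (14,11)–(13,6): clear
  midpoint (25/2,21/2) outside
  → clear
Obstacle 4 [(1,22) (3,13) (10,22)]:
  edge (1,22)–(3,13): clear
  edge (3,13)–(10,22): clear
  edge (10,22)–(1,22): clear
  midpoint (25/2,21/2) outside
  → clear

FREE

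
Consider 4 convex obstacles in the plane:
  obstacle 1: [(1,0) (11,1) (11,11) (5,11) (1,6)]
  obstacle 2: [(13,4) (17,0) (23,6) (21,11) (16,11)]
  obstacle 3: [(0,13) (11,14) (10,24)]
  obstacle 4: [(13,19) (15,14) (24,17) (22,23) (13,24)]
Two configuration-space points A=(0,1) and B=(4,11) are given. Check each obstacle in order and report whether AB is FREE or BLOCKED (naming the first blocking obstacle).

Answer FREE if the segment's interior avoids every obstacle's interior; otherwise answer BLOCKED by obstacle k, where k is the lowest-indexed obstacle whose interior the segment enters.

Obstacle 1 [(1,0) (11,1) (11,11) (5,11) (1,6)]:
  edge (1,0)–(11,1): clear
  edge (11,1)–(11,11): clear
  edge (11,11)–(5,11): clear
  edge (5,11)–(1,6): crosses AB
  edge (1,6)–(1,0): crosses AB
  → BLOCKED
Obstacle 2 [(13,4) (17,0) (23,6) (21,11) (16,11)]:
  edge (13,4)–(17,0): clear
  edge (17,0)–(23,6): clear
  edge (23,6)–(21,11): clear
  edge (21,11)–(16,11): clear
  edge (16,11)–(13,4): clear
  midpoint (2,6) outside
  → clear
Obstacle 3 [(0,13) (11,14) (10,24)]:
  edge (0,13)–(11,14): clear
  edge (11,14)–(10,24): clear
  edge (10,24)–(0,13): clear
  midpoint (2,6) outside
  → clear
Obstacle 4 [(13,19) (15,14) (24,17) (22,23) (13,24)]:
  edge (13,19)–(15,14): clear
  edge (15,14)–(24,17): clear
  edge (24,17)–(22,23): clear
  edge (22,23)–(13,24): clear
  edge (13,24)–(13,19): clear
  midpoint (2,6) outside
  → clear

BLOCKED by obstacle 1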